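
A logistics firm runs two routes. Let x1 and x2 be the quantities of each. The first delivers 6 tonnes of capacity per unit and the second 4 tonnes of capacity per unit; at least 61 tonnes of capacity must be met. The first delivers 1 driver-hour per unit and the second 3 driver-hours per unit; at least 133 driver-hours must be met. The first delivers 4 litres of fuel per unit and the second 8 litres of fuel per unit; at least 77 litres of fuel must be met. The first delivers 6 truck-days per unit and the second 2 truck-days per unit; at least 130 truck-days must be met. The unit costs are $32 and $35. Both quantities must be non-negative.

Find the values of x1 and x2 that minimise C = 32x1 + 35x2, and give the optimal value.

x1 = 31/4, x2 = 167/4, minimum C = 6837/4

The feasible region is unbounded (it extends along (0, 1), (1, 0)), but C strictly increases along every unbounded feasible direction, so there is no improving ray and the minimum is attained at a vertex.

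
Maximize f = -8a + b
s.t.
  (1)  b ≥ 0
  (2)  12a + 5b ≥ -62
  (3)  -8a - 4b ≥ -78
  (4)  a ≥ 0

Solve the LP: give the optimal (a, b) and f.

a = 0, b = 39/2, maximum f = 39/2

Feasible corners and f = -8a + b:
  (39/4, 0) → f = -78
  (0, 0) → f = 0
  (0, 39/2) → f = 39/2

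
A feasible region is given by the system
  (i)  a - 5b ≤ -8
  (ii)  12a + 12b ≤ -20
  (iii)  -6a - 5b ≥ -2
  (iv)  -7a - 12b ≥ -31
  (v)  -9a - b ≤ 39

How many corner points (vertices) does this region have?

Of the 10 pairwise boundary intersections, those satisfying every inequality are:
  (-49/18, 19/18)
  (-203/46, 33/46)
  (-14/3, 3)

3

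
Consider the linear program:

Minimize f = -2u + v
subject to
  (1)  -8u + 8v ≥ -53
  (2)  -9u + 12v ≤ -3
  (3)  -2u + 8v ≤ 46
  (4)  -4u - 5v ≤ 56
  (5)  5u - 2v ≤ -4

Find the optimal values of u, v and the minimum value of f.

u = -4, v = -8, minimum f = 0

Corner points and f = -2u + v:
  (-219/31, -172/31) → f = 266/31
  (-9/7, -17/14) → f = 19/14
  (-4, -8) → f = 0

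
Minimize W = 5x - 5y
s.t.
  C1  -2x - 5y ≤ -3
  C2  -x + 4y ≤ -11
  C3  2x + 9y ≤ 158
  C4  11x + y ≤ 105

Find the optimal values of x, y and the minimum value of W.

x = 67/13, y = -19/13, minimum W = 430/13

At the optimal vertex, -2x - 5y = -3 and -x + 4y = -11.
Solving simultaneously gives x = 67/13, y = -19/13.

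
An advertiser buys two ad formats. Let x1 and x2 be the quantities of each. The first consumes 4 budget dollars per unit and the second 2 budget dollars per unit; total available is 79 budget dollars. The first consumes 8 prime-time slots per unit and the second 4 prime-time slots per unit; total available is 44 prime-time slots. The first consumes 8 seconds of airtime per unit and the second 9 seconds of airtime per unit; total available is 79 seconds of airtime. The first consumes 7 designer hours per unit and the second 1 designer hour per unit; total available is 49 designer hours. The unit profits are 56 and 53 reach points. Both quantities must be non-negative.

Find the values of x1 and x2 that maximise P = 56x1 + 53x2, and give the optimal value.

x1 = 2, x2 = 7, maximum P = 483

Corner points and P = 56x1 + 53x2:
  (0, 0) → P = 0
  (0, 79/9) → P = 4187/9
  (11/2, 0) → P = 308
  (2, 7) → P = 483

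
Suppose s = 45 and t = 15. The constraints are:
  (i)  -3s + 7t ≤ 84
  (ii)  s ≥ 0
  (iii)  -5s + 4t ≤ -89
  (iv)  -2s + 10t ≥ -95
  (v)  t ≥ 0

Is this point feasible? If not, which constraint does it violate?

(i): -30 ≤ 84 ✓
(ii): 45 ≥ 0 ✓
(iii): -165 ≤ -89 ✓
(iv): 60 ≥ -95 ✓
(v): 15 ≥ 0 ✓

feasible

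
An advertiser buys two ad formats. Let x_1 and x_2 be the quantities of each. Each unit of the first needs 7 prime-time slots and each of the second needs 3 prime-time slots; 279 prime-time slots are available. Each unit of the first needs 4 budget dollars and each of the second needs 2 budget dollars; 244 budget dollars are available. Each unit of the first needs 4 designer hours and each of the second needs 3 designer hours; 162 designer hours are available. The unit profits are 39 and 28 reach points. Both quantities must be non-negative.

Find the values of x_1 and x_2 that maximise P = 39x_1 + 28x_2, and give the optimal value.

x_1 = 39, x_2 = 2, maximum P = 1577

Vertices and P = 39x_1 + 28x_2:
  (0, 0) → P = 0
  (0, 54) → P = 1512
  (279/7, 0) → P = 10881/7
  (39, 2) → P = 1577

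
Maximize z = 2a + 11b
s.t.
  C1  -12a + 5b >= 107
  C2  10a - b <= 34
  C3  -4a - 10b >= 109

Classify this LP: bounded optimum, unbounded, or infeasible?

unbounded

From the feasible point (-323/28, -44/7), moving in the direction (-10, 4) keeps every constraint satisfied while z increases without bound.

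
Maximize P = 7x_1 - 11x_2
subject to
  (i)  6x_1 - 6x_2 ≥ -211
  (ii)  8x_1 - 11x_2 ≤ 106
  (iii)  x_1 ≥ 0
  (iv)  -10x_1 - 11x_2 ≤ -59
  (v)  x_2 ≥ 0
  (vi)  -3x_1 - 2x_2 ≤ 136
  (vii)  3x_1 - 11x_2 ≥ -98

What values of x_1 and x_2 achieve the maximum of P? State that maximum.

Vertices and P = 7x_1 - 11x_2:
  (53/4, 0) → P = 371/4
  (204/5, 1102/55) → P = 326/5
  (0, 59/11) → P = -59
  (0, 98/11) → P = -98
  (59/10, 0) → P = 413/10

The binding constraints are 8x_1 - 11x_2 = 106 and x_2 = 0.
Solving simultaneously gives x_1 = 53/4, x_2 = 0.

x_1 = 53/4, x_2 = 0, maximum P = 371/4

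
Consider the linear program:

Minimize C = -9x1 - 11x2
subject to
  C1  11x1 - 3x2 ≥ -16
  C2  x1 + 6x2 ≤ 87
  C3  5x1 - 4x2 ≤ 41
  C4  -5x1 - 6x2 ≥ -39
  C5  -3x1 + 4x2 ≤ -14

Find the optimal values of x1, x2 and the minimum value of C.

x1 = 120/19, x2 = 47/38, minimum C = -2677/38

Feasible corners and C = -9x1 - 11x2:
  (-187/29, -531/29) → C = 7524/29
  (-106/35, -202/35) → C = 3176/35
  (201/25, -1/5) → C = -1754/25
  (120/19, 47/38) → C = -2677/38

The optimum lies where -5x1 - 6x2 = -39 and -3x1 + 4x2 = -14.
Solving simultaneously gives x1 = 120/19, x2 = 47/38.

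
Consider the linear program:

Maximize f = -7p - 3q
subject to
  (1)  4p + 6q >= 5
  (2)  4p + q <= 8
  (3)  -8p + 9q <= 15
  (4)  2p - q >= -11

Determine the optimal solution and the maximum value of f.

Vertices and f = -7p - 3q:
  (43/20, -3/5) → f = -53/4
  (-15/28, 25/21) → f = 5/28
  (57/44, 31/11) → f = -771/44

The binding constraints are 4p + 6q = 5 and -8p + 9q = 15.
Solving simultaneously gives p = -15/28, q = 25/21.

p = -15/28, q = 25/21, maximum f = 5/28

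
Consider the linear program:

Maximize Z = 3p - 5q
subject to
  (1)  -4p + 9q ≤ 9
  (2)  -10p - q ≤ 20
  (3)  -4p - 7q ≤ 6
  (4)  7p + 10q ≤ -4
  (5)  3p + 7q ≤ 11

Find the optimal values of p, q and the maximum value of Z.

Feasible corners and Z = 3p - 5q:
  (-117/64, 3/16) → Z = -411/64
  (-126/103, 47/103) → Z = -613/103
  (32/9, -26/9) → Z = 226/9

p = 32/9, q = -26/9, maximum Z = 226/9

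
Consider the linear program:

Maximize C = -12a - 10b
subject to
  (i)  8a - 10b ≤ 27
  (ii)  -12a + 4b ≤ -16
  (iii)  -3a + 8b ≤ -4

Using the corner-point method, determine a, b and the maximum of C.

a = 13/22, b = -49/22, maximum C = 167/11

Corner points and C = -12a - 10b:
  (13/22, -49/22) → C = 167/11
  (88/17, 49/34) → C = -1301/17
  (4/3, 0) → C = -16

The optimum lies where 8a - 10b = 27 and -12a + 4b = -16.
Solving simultaneously gives a = 13/22, b = -49/22.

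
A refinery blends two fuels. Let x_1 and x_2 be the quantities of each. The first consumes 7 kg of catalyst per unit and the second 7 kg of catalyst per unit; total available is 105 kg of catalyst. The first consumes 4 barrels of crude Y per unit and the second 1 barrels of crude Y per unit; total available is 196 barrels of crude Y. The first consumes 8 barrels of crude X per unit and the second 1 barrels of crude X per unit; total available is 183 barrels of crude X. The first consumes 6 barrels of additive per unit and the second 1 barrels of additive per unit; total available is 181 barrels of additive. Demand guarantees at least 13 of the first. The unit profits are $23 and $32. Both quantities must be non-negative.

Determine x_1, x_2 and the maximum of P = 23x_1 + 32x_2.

x_1 = 13, x_2 = 2, maximum P = 363

Vertices and P = 23x_1 + 32x_2:
  (15, 0) → P = 345
  (13, 0) → P = 299
  (13, 2) → P = 363

The optimum lies where 7x_1 + 7x_2 = 105 and x_1 = 13.
Solving simultaneously gives x_1 = 13, x_2 = 2.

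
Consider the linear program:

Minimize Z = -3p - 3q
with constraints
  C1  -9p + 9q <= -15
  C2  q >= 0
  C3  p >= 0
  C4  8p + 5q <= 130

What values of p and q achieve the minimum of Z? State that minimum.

Feasible corners and Z = -3p - 3q:
  (5/3, 0) → Z = -5
  (415/39, 350/39) → Z = -765/13
  (65/4, 0) → Z = -195/4

The binding constraints are -9p + 9q = -15 and 8p + 5q = 130.
Solving simultaneously gives p = 415/39, q = 350/39.

p = 415/39, q = 350/39, minimum Z = -765/13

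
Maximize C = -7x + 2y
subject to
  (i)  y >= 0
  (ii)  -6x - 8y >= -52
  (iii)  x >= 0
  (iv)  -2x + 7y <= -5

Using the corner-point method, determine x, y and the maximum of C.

Extreme points and C = -7x + 2y:
  (26/3, 0) → C = -182/3
  (5/2, 0) → C = -35/2
  (202/29, 37/29) → C = -1340/29

x = 5/2, y = 0, maximum C = -35/2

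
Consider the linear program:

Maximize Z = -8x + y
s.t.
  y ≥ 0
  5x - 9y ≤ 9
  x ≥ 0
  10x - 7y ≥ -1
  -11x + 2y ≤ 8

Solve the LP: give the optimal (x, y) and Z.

Vertices and Z = -8x + y:
  (9/5, 0) → Z = -72/5
  (0, 0) → Z = 0
  (0, 1/7) → Z = 1/7
The feasible region is unbounded (it extends along (7, 10), (9, 5)), but Z strictly decreases along every unbounded feasible direction, so there is no improving ray and the maximum is attained at a vertex.

x = 0, y = 1/7, maximum Z = 1/7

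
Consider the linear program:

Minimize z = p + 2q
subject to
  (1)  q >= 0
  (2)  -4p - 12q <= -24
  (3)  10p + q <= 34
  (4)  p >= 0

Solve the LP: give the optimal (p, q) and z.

p = 0, q = 2, minimum z = 4

Extreme points and z = p + 2q:
  (96/29, 26/29) → z = 148/29
  (0, 2) → z = 4
  (0, 34) → z = 68

At the optimal vertex, -4p - 12q = -24 and p = 0.
Solving simultaneously gives p = 0, q = 2.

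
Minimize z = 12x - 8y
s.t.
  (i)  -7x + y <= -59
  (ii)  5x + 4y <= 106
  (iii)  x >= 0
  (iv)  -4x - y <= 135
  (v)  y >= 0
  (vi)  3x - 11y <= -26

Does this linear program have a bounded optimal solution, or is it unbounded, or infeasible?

bounded optimum

Corner points and z = 12x - 8y:
  (114/11, 149/11) → z = 16
  (675/74, 359/74) → z = 2614/37
  (1062/67, 448/67) → z = 9160/67
The feasible region has finitely many vertices and no improving ray; the minimum is 16 at (114/11, 149/11).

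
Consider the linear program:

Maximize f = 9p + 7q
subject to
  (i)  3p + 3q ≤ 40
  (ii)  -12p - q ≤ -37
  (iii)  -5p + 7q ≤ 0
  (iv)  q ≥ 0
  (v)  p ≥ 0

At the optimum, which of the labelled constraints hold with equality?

(i) and (iv)

Feasible corners and f = 9p + 7q:
  (70/9, 50/9) → f = 980/9
  (40/3, 0) → f = 120
  (259/89, 185/89) → f = 3626/89
  (37/12, 0) → f = 111/4

The maximum is at (40/3, 0). Substituting into each constraint, equality holds for (i) and (iv); the remaining constraints have slack.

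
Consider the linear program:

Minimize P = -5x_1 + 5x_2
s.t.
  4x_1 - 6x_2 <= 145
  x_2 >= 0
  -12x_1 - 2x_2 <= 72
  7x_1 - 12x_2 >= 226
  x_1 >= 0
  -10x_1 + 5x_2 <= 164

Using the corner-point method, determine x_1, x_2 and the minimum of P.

x_1 = 64, x_2 = 37/2, minimum P = -455/2

At the optimal vertex, 4x_1 - 6x_2 = 145 and 7x_1 - 12x_2 = 226.
Solving simultaneously gives x_1 = 64, x_2 = 37/2.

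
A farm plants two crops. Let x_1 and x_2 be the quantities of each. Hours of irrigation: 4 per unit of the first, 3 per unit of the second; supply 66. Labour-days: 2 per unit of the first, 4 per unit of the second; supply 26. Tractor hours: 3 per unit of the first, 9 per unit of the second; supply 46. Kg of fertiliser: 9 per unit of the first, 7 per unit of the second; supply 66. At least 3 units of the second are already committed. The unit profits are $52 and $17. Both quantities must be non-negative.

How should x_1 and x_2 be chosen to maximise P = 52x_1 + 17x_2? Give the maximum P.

x_1 = 5, x_2 = 3, maximum P = 311

Feasible corners and P = 52x_1 + 17x_2:
  (0, 46/9) → P = 782/9
  (0, 3) → P = 51
  (68/15, 18/5) → P = 4454/15
  (5, 3) → P = 311

The optimum lies where 9x_1 + 7x_2 = 66 and x_2 = 3.
Solving simultaneously gives x_1 = 5, x_2 = 3.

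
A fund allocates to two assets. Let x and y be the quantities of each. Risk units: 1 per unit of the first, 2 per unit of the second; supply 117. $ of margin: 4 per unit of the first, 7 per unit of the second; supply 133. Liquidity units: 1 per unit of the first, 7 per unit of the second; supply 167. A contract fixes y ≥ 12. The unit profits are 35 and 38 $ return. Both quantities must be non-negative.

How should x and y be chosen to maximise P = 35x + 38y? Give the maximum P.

x = 49/4, y = 12, maximum P = 3539/4

Feasible corners and P = 35x + 38y:
  (0, 19) → P = 722
  (0, 12) → P = 456
  (49/4, 12) → P = 3539/4

At the optimal vertex, 4x + 7y = 133 and y = 12.
Solving simultaneously gives x = 49/4, y = 12.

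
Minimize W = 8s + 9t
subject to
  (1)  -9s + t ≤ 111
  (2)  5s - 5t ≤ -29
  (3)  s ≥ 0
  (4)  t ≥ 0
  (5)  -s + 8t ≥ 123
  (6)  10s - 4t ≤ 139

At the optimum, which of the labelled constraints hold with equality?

Corner points and W = 8s + 9t:
  (0, 111) → W = 999
  (383/35, 586/35) → W = 8338/35
  (811/30, 197/6) → W = 15353/30
  (0, 123/8) → W = 1107/8
The feasible region is unbounded (it extends along (2, 5), (1, 9)), but W strictly increases along every unbounded feasible direction, so there is no improving ray and the minimum is attained at a vertex.

The minimum is at (0, 123/8). Substituting into each constraint, equality holds for (3) and (5); the remaining constraints have slack.

(3) and (5)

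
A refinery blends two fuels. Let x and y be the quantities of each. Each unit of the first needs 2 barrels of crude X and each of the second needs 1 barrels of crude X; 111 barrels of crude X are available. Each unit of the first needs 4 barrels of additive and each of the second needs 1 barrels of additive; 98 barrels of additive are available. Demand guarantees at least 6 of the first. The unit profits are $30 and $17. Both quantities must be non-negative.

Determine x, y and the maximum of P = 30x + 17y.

Vertices and P = 30x + 17y:
  (49/2, 0) → P = 735
  (6, 0) → P = 180
  (6, 74) → P = 1438

x = 6, y = 74, maximum P = 1438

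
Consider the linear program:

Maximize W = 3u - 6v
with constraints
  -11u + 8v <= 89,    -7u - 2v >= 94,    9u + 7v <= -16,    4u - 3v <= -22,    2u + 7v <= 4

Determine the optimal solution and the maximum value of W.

u = -91, v = -114, maximum W = 411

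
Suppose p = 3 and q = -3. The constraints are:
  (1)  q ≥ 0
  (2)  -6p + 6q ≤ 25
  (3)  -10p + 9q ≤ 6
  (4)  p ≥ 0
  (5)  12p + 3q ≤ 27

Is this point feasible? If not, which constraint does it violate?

Constraint (1): q = -3, which is not ≥ 0. All other constraints are satisfied.

not feasible — violates (1)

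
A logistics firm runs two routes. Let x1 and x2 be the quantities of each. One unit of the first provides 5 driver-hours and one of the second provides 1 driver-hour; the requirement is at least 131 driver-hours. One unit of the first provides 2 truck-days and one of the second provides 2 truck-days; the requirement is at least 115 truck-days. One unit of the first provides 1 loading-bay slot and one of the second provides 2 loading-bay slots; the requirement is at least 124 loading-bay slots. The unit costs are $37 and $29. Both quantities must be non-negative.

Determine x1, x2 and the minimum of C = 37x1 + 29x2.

Feasible corners and C = 37x1 + 29x2:
  (0, 131) → C = 3799
  (124, 0) → C = 4588
  (46/3, 163/3) → C = 2143
The feasible region is unbounded (it extends along (0, 1), (1, 0)), but C strictly increases along every unbounded feasible direction, so there is no improving ray and the minimum is attained at a vertex.

The optimum lies where 5x1 + x2 = 131 and x1 + 2x2 = 124.
Solving simultaneously gives x1 = 46/3, x2 = 163/3.

x1 = 46/3, x2 = 163/3, minimum C = 2143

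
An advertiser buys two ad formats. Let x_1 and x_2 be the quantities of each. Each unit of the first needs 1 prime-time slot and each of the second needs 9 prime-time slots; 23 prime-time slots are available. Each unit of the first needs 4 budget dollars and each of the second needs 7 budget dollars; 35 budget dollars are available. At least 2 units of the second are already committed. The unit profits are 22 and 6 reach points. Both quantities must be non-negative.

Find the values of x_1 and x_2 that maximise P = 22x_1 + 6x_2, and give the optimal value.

Feasible corners and P = 22x_1 + 6x_2:
  (0, 23/9) → P = 46/3
  (0, 2) → P = 12
  (5, 2) → P = 122

x_1 = 5, x_2 = 2, maximum P = 122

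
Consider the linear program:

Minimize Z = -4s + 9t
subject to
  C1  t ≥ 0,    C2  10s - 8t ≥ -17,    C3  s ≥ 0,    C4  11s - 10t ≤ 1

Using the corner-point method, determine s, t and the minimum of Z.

The feasible region is unbounded (it extends along (10, 11), (4, 5)), but Z strictly increases along every unbounded feasible direction, so there is no improving ray and the minimum is attained at a vertex.

s = 1/11, t = 0, minimum Z = -4/11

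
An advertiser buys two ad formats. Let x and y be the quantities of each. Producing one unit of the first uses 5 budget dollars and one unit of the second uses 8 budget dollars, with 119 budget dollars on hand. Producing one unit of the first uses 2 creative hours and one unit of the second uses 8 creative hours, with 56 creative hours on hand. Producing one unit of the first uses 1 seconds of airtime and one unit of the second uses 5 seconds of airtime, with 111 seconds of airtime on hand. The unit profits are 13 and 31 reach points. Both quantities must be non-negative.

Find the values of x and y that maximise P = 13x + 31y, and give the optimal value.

x = 21, y = 7/4, maximum P = 1309/4

Vertices and P = 13x + 31y:
  (0, 0) → P = 0
  (0, 7) → P = 217
  (119/5, 0) → P = 1547/5
  (21, 7/4) → P = 1309/4

The optimum lies where 5x + 8y = 119 and 2x + 8y = 56.
Solving simultaneously gives x = 21, y = 7/4.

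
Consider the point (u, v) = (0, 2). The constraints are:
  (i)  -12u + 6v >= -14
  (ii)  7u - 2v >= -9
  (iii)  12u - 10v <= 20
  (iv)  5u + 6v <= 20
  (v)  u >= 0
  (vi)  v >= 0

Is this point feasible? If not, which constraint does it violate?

feasible

(i): 12 ≥ -14 ✓
(ii): -4 ≥ -9 ✓
(iii): -20 ≤ 20 ✓
(iv): 12 ≤ 20 ✓
(v): 0 ≥ 0 ✓
(vi): 2 ≥ 0 ✓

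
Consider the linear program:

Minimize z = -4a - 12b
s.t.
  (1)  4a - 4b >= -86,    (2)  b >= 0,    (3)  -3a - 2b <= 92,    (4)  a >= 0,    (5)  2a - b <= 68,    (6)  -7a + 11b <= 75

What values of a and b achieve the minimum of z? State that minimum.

a = 823/15, b = 626/15, minimum z = -10804/15

Corner points and z = -4a - 12b:
  (0, 0) → z = 0
  (34, 0) → z = -136
  (0, 75/11) → z = -900/11
  (823/15, 626/15) → z = -10804/15

The optimum lies where 2a - b = 68 and -7a + 11b = 75.
Solving simultaneously gives a = 823/15, b = 626/15.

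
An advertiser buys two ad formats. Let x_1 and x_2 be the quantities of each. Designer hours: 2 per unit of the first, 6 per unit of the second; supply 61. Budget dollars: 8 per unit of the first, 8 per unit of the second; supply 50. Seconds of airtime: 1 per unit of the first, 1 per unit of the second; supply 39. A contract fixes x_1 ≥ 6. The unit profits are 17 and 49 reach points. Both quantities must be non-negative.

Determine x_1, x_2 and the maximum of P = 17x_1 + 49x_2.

x_1 = 6, x_2 = 1/4, maximum P = 457/4

Corner points and P = 17x_1 + 49x_2:
  (25/4, 0) → P = 425/4
  (6, 0) → P = 102
  (6, 1/4) → P = 457/4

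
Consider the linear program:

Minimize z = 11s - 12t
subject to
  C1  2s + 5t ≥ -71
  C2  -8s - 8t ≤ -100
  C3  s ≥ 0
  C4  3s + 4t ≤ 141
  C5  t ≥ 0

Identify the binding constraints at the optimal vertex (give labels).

Vertices and z = 11s - 12t:
  (0, 25/2) → z = -150
  (25/2, 0) → z = 275/2
  (0, 141/4) → z = -423
  (47, 0) → z = 517

The minimum is at (0, 141/4). Substituting into each constraint, equality holds for C3 and C4; the remaining constraints have slack.

C3 and C4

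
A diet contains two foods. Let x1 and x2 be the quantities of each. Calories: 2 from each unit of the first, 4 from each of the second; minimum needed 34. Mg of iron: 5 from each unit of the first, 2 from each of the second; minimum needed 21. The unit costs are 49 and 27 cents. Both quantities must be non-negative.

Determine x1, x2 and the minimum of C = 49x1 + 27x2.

Extreme points and C = 49x1 + 27x2:
  (0, 21/2) → C = 567/2
  (17, 0) → C = 833
  (1, 8) → C = 265
The feasible region is unbounded (it extends along (0, 1), (1, 0)), but C strictly increases along every unbounded feasible direction, so there is no improving ray and the minimum is attained at a vertex.

x1 = 1, x2 = 8, minimum C = 265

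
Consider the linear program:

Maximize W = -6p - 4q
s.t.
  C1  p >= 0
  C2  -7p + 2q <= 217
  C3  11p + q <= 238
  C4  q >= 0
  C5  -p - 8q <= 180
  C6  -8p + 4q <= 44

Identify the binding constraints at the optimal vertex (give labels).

C1 and C4

Corner points and W = -6p - 4q:
  (0, 0) → W = 0
  (0, 11) → W = -44
  (238/11, 0) → W = -1428/11
  (227/13, 597/13) → W = -3750/13

The maximum is at (0, 0). Substituting into each constraint, equality holds for C1 and C4; the remaining constraints have slack.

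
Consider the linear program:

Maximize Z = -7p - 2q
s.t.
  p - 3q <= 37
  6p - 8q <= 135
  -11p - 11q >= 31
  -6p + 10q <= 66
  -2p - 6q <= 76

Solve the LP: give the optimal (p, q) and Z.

p = -289/14, q = -81/14, maximum Z = 2185/14

Extreme points and Z = -7p - 2q:
  (157/22, -219/22) → Z = -661/22
  (-1/2, -25/2) → Z = 57/2
  (-259/44, 135/44) → Z = 1543/44
  (-289/14, -81/14) → Z = 2185/14

The optimum lies where -6p + 10q = 66 and -2p - 6q = 76.
Solving simultaneously gives p = -289/14, q = -81/14.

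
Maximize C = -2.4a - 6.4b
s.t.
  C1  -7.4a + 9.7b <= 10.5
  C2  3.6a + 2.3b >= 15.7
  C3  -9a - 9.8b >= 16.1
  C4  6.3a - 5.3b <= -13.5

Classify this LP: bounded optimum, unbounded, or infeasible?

The boundaries -7.4a + 9.7b = 10.5 and 6.3a - 5.3b = -13.5 meet at (-7530/2189, -3375/2189), but that point violates 3.6a + 2.3b ≥ 15.7. Every candidate vertex is excluded by some other constraint, so the feasible region is empty.

infeasible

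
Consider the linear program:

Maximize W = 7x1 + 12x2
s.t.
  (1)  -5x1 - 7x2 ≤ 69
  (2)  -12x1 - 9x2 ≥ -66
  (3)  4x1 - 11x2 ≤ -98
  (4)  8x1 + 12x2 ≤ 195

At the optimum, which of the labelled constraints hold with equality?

Extreme points and W = 7x1 + 12x2:
  (-1445/83, 214/83) → W = -7547/83
  (-2193/4, 1527/4) → W = 2973/4
  (-13/14, 60/7) → W = 1349/14
  (-107/8, 151/6) → W = 1667/8

The maximum is at (-2193/4, 1527/4). Substituting into each constraint, equality holds for (1) and (4); the remaining constraints have slack.

(1) and (4)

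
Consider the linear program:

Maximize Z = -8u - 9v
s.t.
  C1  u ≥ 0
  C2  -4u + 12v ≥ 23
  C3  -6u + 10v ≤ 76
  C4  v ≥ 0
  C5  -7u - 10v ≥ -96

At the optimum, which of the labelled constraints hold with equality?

C1 and C2

Vertices and Z = -8u - 9v:
  (0, 23/12) → Z = -69/4
  (0, 38/5) → Z = -342/5
  (461/62, 545/124) → Z = -12281/124
  (20/13, 554/65) → Z = -5786/65

The maximum is at (0, 23/12). Substituting into each constraint, equality holds for C1 and C2; the remaining constraints have slack.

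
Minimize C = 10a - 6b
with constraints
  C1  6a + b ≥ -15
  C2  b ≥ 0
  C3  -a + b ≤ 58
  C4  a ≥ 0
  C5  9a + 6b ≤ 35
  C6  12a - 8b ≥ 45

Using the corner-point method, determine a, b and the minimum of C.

a = 15/4, b = 0, minimum C = 75/2

Extreme points and C = 10a - 6b:
  (35/9, 0) → C = 350/9
  (15/4, 0) → C = 75/2
  (275/72, 5/48) → C = 2705/72

The binding constraints are b = 0 and 12a - 8b = 45.
Solving simultaneously gives a = 15/4, b = 0.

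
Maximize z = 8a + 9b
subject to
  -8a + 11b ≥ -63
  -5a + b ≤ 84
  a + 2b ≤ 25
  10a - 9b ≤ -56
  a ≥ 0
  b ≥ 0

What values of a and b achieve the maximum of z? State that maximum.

a = 113/29, b = 306/29, maximum z = 3658/29

Corner points and z = 8a + 9b:
  (113/29, 306/29) → z = 3658/29
  (0, 25/2) → z = 225/2
  (0, 56/9) → z = 56

The optimum lies where a + 2b = 25 and 10a - 9b = -56.
Solving simultaneously gives a = 113/29, b = 306/29.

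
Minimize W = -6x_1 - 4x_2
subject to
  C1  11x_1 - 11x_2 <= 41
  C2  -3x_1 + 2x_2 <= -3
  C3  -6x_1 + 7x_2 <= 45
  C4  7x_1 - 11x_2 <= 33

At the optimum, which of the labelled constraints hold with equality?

Extreme points and W = -6x_1 - 4x_2:
  (782/11, 741/11) → W = -696
  (2, -19/11) → W = -56/11
  (37/3, 17) → W = -142
  (-33/19, -78/19) → W = 510/19

The minimum is at (782/11, 741/11). Substituting into each constraint, equality holds for C1 and C3; the remaining constraints have slack.

C1 and C3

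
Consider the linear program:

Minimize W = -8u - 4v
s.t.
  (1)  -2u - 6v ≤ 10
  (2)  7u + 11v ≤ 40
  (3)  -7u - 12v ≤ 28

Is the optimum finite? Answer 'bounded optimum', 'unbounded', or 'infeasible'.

Corner points and W = -8u - 4v:
  (35/2, -15/2) → W = -110
  (-8/3, -7/9) → W = 220/9
The feasible region has finitely many vertices and no improving ray; the minimum is -110 at (35/2, -15/2).

bounded optimum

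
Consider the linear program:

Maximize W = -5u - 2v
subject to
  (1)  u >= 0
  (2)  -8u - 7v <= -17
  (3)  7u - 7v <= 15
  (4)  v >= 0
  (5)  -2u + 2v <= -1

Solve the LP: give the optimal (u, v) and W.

The feasible region is unbounded (it extends along (1, 1)), but W strictly decreases along every unbounded feasible direction, so there is no improving ray and the maximum is attained at a vertex.

The binding constraints are -8u - 7v = -17 and -2u + 2v = -1.
Solving simultaneously gives u = 41/30, v = 13/15.

u = 41/30, v = 13/15, maximum W = -257/30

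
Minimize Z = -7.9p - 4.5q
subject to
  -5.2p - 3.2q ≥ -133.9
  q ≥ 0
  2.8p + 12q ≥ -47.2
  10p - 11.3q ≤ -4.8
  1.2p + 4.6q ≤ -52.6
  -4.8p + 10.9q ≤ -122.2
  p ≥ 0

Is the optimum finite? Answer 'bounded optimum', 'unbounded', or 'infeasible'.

infeasible

The boundaries -4.8p + 10.9q = -122.2 and p = 0 meet at (0, -1222/109), but that point violates q ≥ 0. Every candidate vertex is excluded by some other constraint, so the feasible region is empty.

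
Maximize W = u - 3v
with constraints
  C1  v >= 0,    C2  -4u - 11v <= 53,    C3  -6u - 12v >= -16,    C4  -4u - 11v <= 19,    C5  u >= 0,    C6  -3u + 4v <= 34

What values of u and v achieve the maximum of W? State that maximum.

u = 8/3, v = 0, maximum W = 8/3

Vertices and W = u - 3v:
  (8/3, 0) → W = 8/3
  (0, 0) → W = 0
  (0, 4/3) → W = -4

The binding constraints are v = 0 and -6u - 12v = -16.
Solving simultaneously gives u = 8/3, v = 0.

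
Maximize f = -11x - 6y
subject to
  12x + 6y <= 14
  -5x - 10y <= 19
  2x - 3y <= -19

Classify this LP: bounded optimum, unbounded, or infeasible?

From the feasible point (-3/2, 16/3), moving in the direction (-10, 5) keeps every constraint satisfied while f increases without bound.

unbounded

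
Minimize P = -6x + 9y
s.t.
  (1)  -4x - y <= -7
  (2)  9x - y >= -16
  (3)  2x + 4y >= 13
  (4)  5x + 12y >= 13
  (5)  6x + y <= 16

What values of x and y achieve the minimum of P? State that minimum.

Feasible corners and P = -6x + 9y:
  (-9/13, 127/13) → P = 1197/13
  (15/14, 19/7) → P = 18
  (0, 16) → P = 144
  (51/22, 23/11) → P = 54/11

x = 51/22, y = 23/11, minimum P = 54/11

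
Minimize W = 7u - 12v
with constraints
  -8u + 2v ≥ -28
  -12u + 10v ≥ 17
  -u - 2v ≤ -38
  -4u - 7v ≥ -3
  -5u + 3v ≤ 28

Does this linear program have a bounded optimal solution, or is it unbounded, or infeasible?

The boundaries -8u + 2v = -28 and -u - 2v = -38 meet at (22/3, 46/3), but that point violates -4u - 7v ≥ -3. Every candidate vertex is excluded by some other constraint, so the feasible region is empty.

infeasible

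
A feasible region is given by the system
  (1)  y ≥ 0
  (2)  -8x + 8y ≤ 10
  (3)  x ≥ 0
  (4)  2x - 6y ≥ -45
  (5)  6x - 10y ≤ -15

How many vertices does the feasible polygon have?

The feasible vertices (each the meet of two boundaries and inside every other half-plane) are:
  (75/8, 85/8)
  (5/8, 15/8)
  (45/2, 15)

3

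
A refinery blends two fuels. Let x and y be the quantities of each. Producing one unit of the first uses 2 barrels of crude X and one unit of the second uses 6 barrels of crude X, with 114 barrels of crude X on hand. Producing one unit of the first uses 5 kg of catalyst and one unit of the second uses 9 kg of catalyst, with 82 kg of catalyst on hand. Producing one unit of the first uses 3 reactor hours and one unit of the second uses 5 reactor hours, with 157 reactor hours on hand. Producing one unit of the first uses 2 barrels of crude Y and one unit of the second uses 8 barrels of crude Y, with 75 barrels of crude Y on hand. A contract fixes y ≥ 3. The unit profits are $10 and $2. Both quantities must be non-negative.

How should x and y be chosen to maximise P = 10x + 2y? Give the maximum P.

Extreme points and P = 10x + 2y:
  (0, 82/9) → P = 164/9
  (0, 3) → P = 6
  (11, 3) → P = 116

The binding constraints are 5x + 9y = 82 and y = 3.
Solving simultaneously gives x = 11, y = 3.

x = 11, y = 3, maximum P = 116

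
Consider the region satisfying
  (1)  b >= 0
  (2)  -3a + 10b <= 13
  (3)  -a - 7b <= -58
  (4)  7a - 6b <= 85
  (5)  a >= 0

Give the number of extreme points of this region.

The feasible vertices (each the meet of two boundaries and inside every other half-plane) are:
  (489/31, 187/31)
  (232/13, 173/26)
  (943/55, 321/55)

3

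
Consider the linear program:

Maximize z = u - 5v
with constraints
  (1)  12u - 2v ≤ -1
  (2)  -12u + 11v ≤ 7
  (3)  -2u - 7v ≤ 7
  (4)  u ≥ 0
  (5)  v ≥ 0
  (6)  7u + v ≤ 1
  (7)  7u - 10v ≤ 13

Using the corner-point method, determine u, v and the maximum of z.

u = 0, v = 1/2, maximum z = -5/2

Vertices and z = u - 5v:
  (1/36, 2/3) → z = -119/36
  (0, 1/2) → z = -5/2
  (0, 7/11) → z = -35/11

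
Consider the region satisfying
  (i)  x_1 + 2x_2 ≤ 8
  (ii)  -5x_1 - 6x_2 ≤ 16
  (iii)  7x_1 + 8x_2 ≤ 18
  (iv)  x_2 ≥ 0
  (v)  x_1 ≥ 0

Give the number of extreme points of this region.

3

Pairwise boundary intersections that survive every other constraint:
  (18/7, 0)
  (0, 9/4)
  (0, 0)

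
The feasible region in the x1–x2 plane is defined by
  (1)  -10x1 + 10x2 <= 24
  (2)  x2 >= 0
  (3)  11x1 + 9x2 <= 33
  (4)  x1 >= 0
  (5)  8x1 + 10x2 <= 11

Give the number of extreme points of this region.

3

The feasible vertices (each the meet of two boundaries and inside every other half-plane) are:
  (0, 0)
  (11/8, 0)
  (0, 11/10)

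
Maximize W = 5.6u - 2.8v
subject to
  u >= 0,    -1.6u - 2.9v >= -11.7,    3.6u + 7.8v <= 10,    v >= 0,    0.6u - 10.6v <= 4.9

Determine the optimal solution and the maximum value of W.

u = 25/9, v = 0, maximum W = 140/9

Corner points and W = 5.6u - 2.8v:
  (0, 50/39) → W = -140/39
  (0, 0) → W = 0
  (25/9, 0) → W = 140/9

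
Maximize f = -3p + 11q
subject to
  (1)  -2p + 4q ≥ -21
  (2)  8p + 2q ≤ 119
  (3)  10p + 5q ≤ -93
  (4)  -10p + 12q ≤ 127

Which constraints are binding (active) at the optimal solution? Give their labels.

Feasible corners and f = -3p + 11q:
  (-267/50, -198/25) → f = -711/10
  (-95/2, -29) → f = -353/2
  (-103/10, 2) → f = 529/10

The maximum is at (-103/10, 2). Substituting into each constraint, equality holds for (3) and (4); the remaining constraints have slack.

(3) and (4)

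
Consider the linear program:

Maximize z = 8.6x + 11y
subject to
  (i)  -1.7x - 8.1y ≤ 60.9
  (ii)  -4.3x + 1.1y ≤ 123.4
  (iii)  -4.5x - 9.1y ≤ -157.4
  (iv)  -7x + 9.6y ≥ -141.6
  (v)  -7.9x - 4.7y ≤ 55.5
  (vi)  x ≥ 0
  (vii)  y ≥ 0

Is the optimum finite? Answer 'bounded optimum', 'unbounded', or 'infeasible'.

unbounded

From the feasible point (0, 1234/11), moving in the direction (9.6, 7) keeps every constraint satisfied while z increases without bound.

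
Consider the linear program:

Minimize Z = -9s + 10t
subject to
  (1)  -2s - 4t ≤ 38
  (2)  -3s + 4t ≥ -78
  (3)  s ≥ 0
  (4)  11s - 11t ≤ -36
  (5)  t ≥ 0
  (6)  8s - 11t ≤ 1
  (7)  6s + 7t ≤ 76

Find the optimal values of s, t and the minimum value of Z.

Corner points and Z = -9s + 10t:
  (0, 36/11) → Z = 360/11
  (0, 76/7) → Z = 760/7
  (584/143, 1052/143) → Z = 5264/143

s = 0, t = 36/11, minimum Z = 360/11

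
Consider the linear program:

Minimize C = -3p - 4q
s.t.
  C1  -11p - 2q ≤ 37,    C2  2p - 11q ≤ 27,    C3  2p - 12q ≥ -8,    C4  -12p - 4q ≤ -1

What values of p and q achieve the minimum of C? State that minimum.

Corner points and C = -3p - 4q:
  (206, 35) → C = -758
  (17/20, -23/10) → C = 133/20
  (-5/38, 49/76) → C = -83/38

p = 206, q = 35, minimum C = -758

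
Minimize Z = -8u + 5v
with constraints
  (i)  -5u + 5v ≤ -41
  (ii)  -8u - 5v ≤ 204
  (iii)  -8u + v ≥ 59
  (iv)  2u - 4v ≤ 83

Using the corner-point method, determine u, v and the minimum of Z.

u = -499/48, v = -145/6, minimum Z = -113/3

Extreme points and Z = -8u + 5v:
  (-163/13, -1348/65) → Z = -44/13
  (-48/5, -89/5) → Z = -61/5
  (-499/48, -145/6) → Z = -113/3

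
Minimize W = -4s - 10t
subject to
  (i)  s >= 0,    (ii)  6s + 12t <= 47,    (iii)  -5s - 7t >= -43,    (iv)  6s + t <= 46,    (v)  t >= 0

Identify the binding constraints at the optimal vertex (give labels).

Vertices and W = -4s - 10t:
  (0, 47/12) → W = -235/6
  (0, 0) → W = 0
  (505/66, 1/11) → W = -1040/33
  (23/3, 0) → W = -92/3

The minimum is at (0, 47/12). Substituting into each constraint, equality holds for (i) and (ii); the remaining constraints have slack.

(i) and (ii)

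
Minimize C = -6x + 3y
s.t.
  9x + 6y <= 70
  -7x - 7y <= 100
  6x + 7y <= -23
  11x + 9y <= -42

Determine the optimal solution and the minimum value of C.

x = 303/7, y = -403/7, minimum C = -3027/7

Vertices and C = -6x + 3y:
  (-77, 439/7) → C = 4551/7
  (303/7, -403/7) → C = -3027/7
  (-87/23, -1/23) → C = 519/23

The optimum lies where -7x - 7y = 100 and 11x + 9y = -42.
Solving simultaneously gives x = 303/7, y = -403/7.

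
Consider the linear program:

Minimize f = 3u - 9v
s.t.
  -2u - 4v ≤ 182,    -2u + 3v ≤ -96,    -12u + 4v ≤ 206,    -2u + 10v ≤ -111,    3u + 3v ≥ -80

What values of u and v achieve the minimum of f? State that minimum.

Vertices and f = 3u - 9v:
  (113/3, -193/3) → f = 692
  (627/14, -15/7) → f = 2151/14
  (16/5, -448/15) → f = 1392/5
The feasible region is unbounded (it extends along (2, -1), (5, 1)), but f strictly increases along every unbounded feasible direction, so there is no improving ray and the minimum is attained at a vertex.

At the optimal vertex, -2u + 3v = -96 and -2u + 10v = -111.
Solving simultaneously gives u = 627/14, v = -15/7.

u = 627/14, v = -15/7, minimum f = 2151/14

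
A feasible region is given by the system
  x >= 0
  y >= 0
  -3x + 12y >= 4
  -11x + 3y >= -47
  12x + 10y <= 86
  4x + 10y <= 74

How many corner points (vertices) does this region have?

5

Intersecting each pair of boundary lines and keeping only the points that satisfy every inequality leaves:
  (0, 1/3)
  (0, 37/5)
  (192/41, 185/123)
  (364/73, 191/73)
  (3/2, 34/5)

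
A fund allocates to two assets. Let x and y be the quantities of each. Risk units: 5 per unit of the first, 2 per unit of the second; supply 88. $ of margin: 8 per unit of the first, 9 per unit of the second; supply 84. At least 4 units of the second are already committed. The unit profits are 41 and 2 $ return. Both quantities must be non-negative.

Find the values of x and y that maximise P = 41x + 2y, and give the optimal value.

Feasible corners and P = 41x + 2y:
  (0, 28/3) → P = 56/3
  (0, 4) → P = 8
  (6, 4) → P = 254

x = 6, y = 4, maximum P = 254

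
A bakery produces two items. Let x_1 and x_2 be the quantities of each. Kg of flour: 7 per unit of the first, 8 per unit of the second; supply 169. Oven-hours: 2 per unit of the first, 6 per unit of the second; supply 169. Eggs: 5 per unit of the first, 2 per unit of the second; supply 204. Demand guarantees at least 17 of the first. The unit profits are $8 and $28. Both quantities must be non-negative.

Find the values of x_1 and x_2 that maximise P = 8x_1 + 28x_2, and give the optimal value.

x_1 = 17, x_2 = 25/4, maximum P = 311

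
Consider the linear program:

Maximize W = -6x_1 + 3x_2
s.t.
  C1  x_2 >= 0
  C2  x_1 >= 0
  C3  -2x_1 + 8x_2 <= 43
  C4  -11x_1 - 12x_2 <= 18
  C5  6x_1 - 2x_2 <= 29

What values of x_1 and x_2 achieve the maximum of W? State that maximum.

x_1 = 0, x_2 = 43/8, maximum W = 129/8

Feasible corners and W = -6x_1 + 3x_2:
  (0, 0) → W = 0
  (29/6, 0) → W = -29
  (0, 43/8) → W = 129/8
  (159/22, 79/11) → W = -240/11

The optimum lies where x_1 = 0 and -2x_1 + 8x_2 = 43.
Solving simultaneously gives x_1 = 0, x_2 = 43/8.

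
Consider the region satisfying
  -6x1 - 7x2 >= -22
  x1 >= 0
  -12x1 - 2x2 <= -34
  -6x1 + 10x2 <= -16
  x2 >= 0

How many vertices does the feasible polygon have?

4

Pairwise boundary intersections that survive every other constraint:
  (166/51, 6/17)
  (11/3, 0)
  (31/11, 1/11)
  (17/6, 0)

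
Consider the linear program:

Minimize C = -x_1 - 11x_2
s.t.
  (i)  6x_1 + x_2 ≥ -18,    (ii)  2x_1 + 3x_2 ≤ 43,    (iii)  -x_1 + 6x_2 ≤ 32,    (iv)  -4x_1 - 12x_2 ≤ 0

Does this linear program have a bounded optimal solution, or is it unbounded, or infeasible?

Feasible corners and C = -x_1 - 11x_2:
  (-140/37, 174/37) → C = -1774/37
  (-54/17, 18/17) → C = -144/17
  (54/5, 107/15) → C = -1339/15
  (43, -43/3) → C = 344/3
The feasible region has finitely many vertices and no improving ray; the minimum is -1339/15 at (54/5, 107/15).

bounded optimum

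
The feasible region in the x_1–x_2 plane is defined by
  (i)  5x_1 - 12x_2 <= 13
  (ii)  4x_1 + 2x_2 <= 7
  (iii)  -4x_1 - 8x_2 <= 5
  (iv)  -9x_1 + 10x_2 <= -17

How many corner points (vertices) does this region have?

3

Of the 6 pairwise boundary intersections, those satisfying every inequality are:
  (55/29, -17/58)
  (37/29, -16/29)
  (52/29, -5/58)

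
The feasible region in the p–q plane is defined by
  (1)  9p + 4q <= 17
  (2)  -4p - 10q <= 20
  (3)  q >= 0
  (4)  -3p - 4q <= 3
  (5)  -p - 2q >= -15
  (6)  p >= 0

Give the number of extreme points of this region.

3

Intersecting each pair of boundary lines and keeping only the points that satisfy every inequality leaves:
  (17/9, 0)
  (0, 17/4)
  (0, 0)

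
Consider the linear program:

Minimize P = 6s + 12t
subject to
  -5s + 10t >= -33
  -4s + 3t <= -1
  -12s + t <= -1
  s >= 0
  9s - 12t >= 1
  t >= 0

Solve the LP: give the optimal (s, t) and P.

s = 1/4, t = 0, minimum P = 3/2

Vertices and P = 6s + 12t:
  (33/5, 0) → P = 198/5
  (3/7, 5/21) → P = 38/7
  (1/4, 0) → P = 3/2
The feasible region is unbounded (it extends along (2, 1), (4, 3)), but P strictly increases along every unbounded feasible direction, so there is no improving ray and the minimum is attained at a vertex.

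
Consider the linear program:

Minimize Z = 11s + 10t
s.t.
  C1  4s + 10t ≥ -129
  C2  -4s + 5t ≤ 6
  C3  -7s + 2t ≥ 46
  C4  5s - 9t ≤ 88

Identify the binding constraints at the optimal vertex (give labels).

Vertices and Z = 11s + 10t:
  (-47/4, -41/5) → Z = -845/4
  (-359/39, -719/78) → Z = -7544/39
  (-218/27, -142/27) → Z = -3818/27

The minimum is at (-47/4, -41/5). Substituting into each constraint, equality holds for C1 and C2; the remaining constraints have slack.

C1 and C2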